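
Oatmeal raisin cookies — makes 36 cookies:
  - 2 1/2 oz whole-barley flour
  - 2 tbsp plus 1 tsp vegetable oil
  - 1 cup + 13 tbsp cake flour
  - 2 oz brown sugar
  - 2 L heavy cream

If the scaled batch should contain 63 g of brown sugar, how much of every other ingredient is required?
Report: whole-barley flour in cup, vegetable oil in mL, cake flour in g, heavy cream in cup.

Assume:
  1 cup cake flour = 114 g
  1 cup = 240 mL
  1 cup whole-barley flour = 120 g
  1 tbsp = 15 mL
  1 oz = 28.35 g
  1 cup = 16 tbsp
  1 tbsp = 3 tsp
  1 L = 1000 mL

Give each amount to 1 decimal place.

The original recipe has 56.7 g of brown sugar, so the scaling factor is 63 ÷ 56.7 = 10/9.
whole-barley flour: 2.5 oz × 10/9 × 28.35 g/oz ÷ 120 g/cup ≈ 0.7 cup
vegetable oil: (2 tbsp + 1 tsp = 7/3 tbsp) × 10/9 × 15 mL/tbsp ≈ 38.9 mL
cake flour: (1 cup + 13 tbsp = 1.8125 cup) × 10/9 × 114 g/cup ≈ 229.6 g
heavy cream: 2 L × 10/9 × 1000 mL/L ÷ 240 mL/cup ≈ 9.3 cup

whole-barley flour: 0.7 cup; vegetable oil: 38.9 mL; cake flour: 229.6 g; heavy cream: 9.3 cup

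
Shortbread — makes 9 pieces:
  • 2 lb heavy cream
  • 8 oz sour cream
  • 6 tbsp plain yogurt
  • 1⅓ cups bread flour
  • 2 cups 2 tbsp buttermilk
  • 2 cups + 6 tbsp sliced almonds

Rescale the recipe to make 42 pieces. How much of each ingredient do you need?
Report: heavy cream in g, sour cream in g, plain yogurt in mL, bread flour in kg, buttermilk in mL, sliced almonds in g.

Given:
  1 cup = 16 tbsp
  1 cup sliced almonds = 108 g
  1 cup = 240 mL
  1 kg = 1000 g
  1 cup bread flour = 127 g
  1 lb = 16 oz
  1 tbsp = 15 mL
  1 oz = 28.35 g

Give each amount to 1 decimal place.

heavy cream: 4233.6 g; sour cream: 1058.4 g; plain yogurt: 420.0 mL; bread flour: 0.8 kg; buttermilk: 2380.0 mL; sliced almonds: 1197.0 g

Scaling factor: 42/9 = 14/3.
heavy cream: 2 lb × 14/3 × 16 oz/lb × 28.35 g/oz = 4233.6 g
sour cream: 8 oz × 14/3 × 28.35 g/oz = 1058.4 g
plain yogurt: 6 tbsp × 14/3 × 15 mL/tbsp = 420.0 mL
bread flour: 4/3 cup × 14/3 × 127 g/cup ÷ 1000 g/kg ≈ 0.8 kg
buttermilk: (2 cup + 2 tbsp = 2.125 cup) × 14/3 × 240 mL/cup = 2380.0 mL
sliced almonds: (2 cup + 6 tbsp = 2.375 cup) × 14/3 × 108 g/cup = 1197.0 g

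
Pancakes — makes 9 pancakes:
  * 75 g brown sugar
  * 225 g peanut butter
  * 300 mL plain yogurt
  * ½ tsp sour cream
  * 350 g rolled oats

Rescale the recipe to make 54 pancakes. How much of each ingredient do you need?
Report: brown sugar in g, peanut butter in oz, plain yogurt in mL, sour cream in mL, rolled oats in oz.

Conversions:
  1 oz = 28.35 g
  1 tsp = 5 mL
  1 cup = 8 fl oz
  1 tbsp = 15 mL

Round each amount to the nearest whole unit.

Scaling factor: 54/9 = 6.
brown sugar: 75 g × 6 = 450 g
peanut butter: 225 g × 6 ÷ 28.35 g/oz ≈ 48 oz
plain yogurt: 300 mL × 6 = 1800 mL
sour cream: 0.5 tsp × 6 × 5 mL/tsp = 15 mL
rolled oats: 350 g × 6 ÷ 28.35 g/oz ≈ 74 oz

brown sugar: 450 g; peanut butter: 48 oz; plain yogurt: 1800 mL; sour cream: 15 mL; rolled oats: 74 oz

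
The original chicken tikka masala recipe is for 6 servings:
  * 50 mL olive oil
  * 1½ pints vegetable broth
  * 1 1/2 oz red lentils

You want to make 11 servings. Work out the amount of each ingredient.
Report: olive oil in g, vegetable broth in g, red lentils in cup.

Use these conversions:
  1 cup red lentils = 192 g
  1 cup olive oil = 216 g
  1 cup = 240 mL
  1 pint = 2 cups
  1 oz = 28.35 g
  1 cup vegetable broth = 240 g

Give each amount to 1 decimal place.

Scaling factor: 11/6.
olive oil: 50 mL × 11/6 ÷ 240 mL/cup × 216 g/cup = 82.5 g
vegetable broth: 1.5 pint × 11/6 × 2 cup/pint × 240 g/cup = 1320.0 g
red lentils: 1.5 oz × 11/6 × 28.35 g/oz ÷ 192 g/cup ≈ 0.4 cup

olive oil: 82.5 g; vegetable broth: 1320.0 g; red lentils: 0.4 cup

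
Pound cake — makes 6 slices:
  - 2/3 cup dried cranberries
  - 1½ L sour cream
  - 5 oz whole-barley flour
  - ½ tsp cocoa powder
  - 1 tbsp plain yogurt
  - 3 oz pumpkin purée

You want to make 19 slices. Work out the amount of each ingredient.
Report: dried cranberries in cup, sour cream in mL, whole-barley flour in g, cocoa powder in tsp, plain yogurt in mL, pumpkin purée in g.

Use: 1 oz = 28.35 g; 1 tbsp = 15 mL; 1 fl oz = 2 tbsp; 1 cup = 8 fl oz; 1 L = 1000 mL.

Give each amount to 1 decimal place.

Scaling factor: 19/6.
dried cranberries: 2/3 cup × 19/6 ≈ 2.1 cup
sour cream: 1.5 L × 19/6 × 1000 mL/L = 4750.0 mL
whole-barley flour: 5 oz × 19/6 × 28.35 g/oz ≈ 448.9 g
cocoa powder: 0.5 tsp × 19/6 ≈ 1.6 tsp
plain yogurt: 1 tbsp × 19/6 × 15 mL/tbsp = 47.5 mL
pumpkin purée: 3 oz × 19/6 × 28.35 g/oz ≈ 269.3 g

dried cranberries: 2.1 cup; sour cream: 4750.0 mL; whole-barley flour: 448.9 g; cocoa powder: 1.6 tsp; plain yogurt: 47.5 mL; pumpkin purée: 269.3 g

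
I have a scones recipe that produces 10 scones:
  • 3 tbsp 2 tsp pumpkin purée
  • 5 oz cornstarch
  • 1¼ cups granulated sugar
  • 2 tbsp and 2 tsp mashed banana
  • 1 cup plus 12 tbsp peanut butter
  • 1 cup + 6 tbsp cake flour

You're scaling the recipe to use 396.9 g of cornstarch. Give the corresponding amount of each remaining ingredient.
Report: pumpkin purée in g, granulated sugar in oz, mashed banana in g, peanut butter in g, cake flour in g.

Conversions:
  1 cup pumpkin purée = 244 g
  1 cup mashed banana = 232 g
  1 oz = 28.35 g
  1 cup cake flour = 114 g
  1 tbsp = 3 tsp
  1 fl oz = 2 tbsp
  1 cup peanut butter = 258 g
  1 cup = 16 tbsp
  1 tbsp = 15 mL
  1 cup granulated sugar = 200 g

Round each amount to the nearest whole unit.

The original recipe has 141.75 g of cornstarch, so the scaling factor is 396.9 ÷ 141.75 = 14/5 = 2.8.
pumpkin purée: (3 tbsp + 2 tsp = 11/3 tbsp) × 14/5 ÷ 16 tbsp/cup × 244 g/cup ≈ 157 g
granulated sugar: 1.25 cup × 14/5 × 200 g/cup ÷ 28.35 g/oz ≈ 25 oz
mashed banana: (2 tbsp + 2 tsp = 8/3 tbsp) × 14/5 ÷ 16 tbsp/cup × 232 g/cup ≈ 108 g
peanut butter: (1 cup + 12 tbsp = 1.75 cup) × 14/5 × 258 g/cup ≈ 1264 g
cake flour: (1 cup + 6 tbsp = 1.375 cup) × 14/5 × 114 g/cup ≈ 439 g

pumpkin purée: 157 g; granulated sugar: 25 oz; mashed banana: 108 g; peanut butter: 1264 g; cake flour: 439 g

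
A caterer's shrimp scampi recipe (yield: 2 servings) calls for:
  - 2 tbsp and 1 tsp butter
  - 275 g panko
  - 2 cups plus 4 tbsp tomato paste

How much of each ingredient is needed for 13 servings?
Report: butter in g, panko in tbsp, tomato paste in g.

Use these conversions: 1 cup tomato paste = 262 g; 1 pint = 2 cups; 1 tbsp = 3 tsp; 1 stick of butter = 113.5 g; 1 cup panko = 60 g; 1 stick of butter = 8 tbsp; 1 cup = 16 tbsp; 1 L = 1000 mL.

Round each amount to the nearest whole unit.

Scaling factor: 13/2 = 6.5.
butter: (2 tbsp + 1 tsp = 7/3 tbsp) × 13/2 ÷ 8 tbsp/stick × 113.5 g/stick ≈ 215 g
panko: 275 g × 13/2 ÷ 60 g/cup × 16 tbsp/cup ≈ 477 tbsp
tomato paste: (2 cup + 4 tbsp = 2.25 cup) × 13/2 × 262 g/cup ≈ 3832 g

butter: 215 g; panko: 477 tbsp; tomato paste: 3832 g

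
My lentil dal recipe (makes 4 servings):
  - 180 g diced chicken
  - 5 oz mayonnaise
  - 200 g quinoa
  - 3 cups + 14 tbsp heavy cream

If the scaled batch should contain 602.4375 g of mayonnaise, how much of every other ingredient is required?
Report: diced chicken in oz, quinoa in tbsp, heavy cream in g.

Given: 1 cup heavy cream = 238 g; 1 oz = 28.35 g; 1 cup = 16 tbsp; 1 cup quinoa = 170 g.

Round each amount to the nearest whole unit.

The original recipe has 141.75 g of mayonnaise, so the scaling factor is 602.4375 ÷ 141.75 = 17/4 = 4.25.
diced chicken: 180 g × 17/4 ÷ 28.35 g/oz ≈ 27 oz
quinoa: 200 g × 17/4 ÷ 170 g/cup × 16 tbsp/cup = 80 tbsp
heavy cream: (3 cup + 14 tbsp = 3.875 cup) × 17/4 × 238 g/cup ≈ 3920 g

diced chicken: 27 oz; quinoa: 80 tbsp; heavy cream: 3920 g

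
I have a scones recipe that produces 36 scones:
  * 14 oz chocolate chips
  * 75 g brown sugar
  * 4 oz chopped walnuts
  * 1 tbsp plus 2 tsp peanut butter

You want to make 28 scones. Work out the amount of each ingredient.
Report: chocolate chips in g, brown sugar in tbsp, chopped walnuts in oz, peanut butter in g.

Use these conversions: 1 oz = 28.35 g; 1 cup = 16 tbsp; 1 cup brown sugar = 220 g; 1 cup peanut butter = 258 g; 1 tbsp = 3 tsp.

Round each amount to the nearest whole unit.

Scaling factor: 28/36 = 7/9.
chocolate chips: 14 oz × 7/9 × 28.35 g/oz ≈ 309 g
brown sugar: 75 g × 7/9 ÷ 220 g/cup × 16 tbsp/cup ≈ 4 tbsp
chopped walnuts: 4 oz × 7/9 ≈ 3 oz
peanut butter: (1 tbsp + 2 tsp = 5/3 tbsp) × 7/9 ÷ 16 tbsp/cup × 258 g/cup ≈ 21 g

chocolate chips: 309 g; brown sugar: 4 tbsp; chopped walnuts: 3 oz; peanut butter: 21 g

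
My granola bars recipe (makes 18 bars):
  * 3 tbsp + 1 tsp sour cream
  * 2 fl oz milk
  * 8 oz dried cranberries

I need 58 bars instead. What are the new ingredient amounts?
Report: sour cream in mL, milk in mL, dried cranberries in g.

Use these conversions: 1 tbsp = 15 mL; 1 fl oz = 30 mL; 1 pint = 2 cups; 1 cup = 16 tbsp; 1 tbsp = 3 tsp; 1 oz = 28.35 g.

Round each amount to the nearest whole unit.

Scaling factor: 58/18 = 29/9.
sour cream: (3 tbsp + 1 tsp = 10/3 tbsp) × 29/9 × 15 mL/tbsp ≈ 161 mL
milk: 2 fl oz × 29/9 × 30 mL/fl oz ≈ 193 mL
dried cranberries: 8 oz × 29/9 × 28.35 g/oz ≈ 731 g

sour cream: 161 mL; milk: 193 mL; dried cranberries: 731 g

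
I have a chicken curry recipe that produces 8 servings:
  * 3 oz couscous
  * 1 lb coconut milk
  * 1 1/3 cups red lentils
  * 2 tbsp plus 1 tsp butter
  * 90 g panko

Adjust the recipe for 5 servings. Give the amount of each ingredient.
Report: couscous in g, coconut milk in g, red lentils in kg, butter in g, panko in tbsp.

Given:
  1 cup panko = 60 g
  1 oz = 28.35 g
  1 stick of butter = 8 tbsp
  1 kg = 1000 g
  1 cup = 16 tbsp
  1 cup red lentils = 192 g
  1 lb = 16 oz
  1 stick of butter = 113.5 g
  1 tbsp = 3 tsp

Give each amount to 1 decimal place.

Scaling factor: 5/8 = 0.625.
couscous: 3 oz × 5/8 × 28.35 g/oz ≈ 53.2 g
coconut milk: 1 lb × 5/8 × 16 oz/lb × 28.35 g/oz = 283.5 g
red lentils: 4/3 cup × 5/8 × 192 g/cup ÷ 1000 g/kg ≈ 0.2 kg
butter: (2 tbsp + 1 tsp = 7/3 tbsp) × 5/8 ÷ 8 tbsp/stick × 113.5 g/stick ≈ 20.7 g
panko: 90 g × 5/8 ÷ 60 g/cup × 16 tbsp/cup = 15.0 tbsp

couscous: 53.2 g; coconut milk: 283.5 g; red lentils: 0.2 kg; butter: 20.7 g; panko: 15.0 tbsp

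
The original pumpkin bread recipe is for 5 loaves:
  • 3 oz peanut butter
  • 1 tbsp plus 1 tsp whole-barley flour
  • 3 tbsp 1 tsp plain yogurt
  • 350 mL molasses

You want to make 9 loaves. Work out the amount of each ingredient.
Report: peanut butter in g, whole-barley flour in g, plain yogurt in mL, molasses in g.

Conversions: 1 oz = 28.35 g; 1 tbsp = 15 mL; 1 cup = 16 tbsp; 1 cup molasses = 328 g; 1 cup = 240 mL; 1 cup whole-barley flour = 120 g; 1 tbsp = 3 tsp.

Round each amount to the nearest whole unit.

peanut butter: 153 g; whole-barley flour: 18 g; plain yogurt: 90 mL; molasses: 861 g

Scaling factor: 9/5 = 1.8.
peanut butter: 3 oz × 9/5 × 28.35 g/oz ≈ 153 g
whole-barley flour: (1 tbsp + 1 tsp = 4/3 tbsp) × 9/5 ÷ 16 tbsp/cup × 120 g/cup = 18 g
plain yogurt: (3 tbsp + 1 tsp = 10/3 tbsp) × 9/5 × 15 mL/tbsp = 90 mL
molasses: 350 mL × 9/5 ÷ 240 mL/cup × 328 g/cup = 861 g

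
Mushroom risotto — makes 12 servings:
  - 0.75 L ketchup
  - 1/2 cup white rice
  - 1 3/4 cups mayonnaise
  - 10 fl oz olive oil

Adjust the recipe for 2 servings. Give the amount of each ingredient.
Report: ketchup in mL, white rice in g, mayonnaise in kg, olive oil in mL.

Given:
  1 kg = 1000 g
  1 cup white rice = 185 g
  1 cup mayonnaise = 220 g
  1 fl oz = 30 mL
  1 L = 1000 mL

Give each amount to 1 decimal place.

ketchup: 125.0 mL; white rice: 15.4 g; mayonnaise: 0.1 kg; olive oil: 50.0 mL

Scaling factor: 2/12 = 1/6.
ketchup: 0.75 L × 1/6 × 1000 mL/L = 125.0 mL
white rice: 0.5 cup × 1/6 × 185 g/cup ≈ 15.4 g
mayonnaise: 1.75 cup × 1/6 × 220 g/cup ÷ 1000 g/kg ≈ 0.1 kg
olive oil: 10 fl oz × 1/6 × 30 mL/fl oz = 50.0 mL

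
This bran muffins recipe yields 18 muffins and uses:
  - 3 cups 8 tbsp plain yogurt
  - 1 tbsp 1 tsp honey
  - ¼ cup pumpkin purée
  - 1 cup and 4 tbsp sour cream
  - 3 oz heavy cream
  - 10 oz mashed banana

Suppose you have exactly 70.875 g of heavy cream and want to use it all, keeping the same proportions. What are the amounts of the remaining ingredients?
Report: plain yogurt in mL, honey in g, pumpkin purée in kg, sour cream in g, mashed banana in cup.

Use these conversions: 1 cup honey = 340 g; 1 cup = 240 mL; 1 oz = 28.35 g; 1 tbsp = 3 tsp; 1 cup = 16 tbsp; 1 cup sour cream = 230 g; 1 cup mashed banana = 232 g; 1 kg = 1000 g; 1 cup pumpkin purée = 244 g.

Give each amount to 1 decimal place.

plain yogurt: 700.0 mL; honey: 23.6 g; pumpkin purée: 0.1 kg; sour cream: 239.6 g; mashed banana: 1.0 cup

The original recipe has 85.05 g of heavy cream, so the scaling factor is 70.875 ÷ 85.05 = 5/6.
plain yogurt: (3 cup + 8 tbsp = 3.5 cup) × 5/6 × 240 mL/cup = 700.0 mL
honey: (1 tbsp + 1 tsp = 4/3 tbsp) × 5/6 ÷ 16 tbsp/cup × 340 g/cup ≈ 23.6 g
pumpkin purée: 0.25 cup × 5/6 × 244 g/cup ÷ 1000 g/kg ≈ 0.1 kg
sour cream: (1 cup + 4 tbsp = 1.25 cup) × 5/6 × 230 g/cup ≈ 239.6 g
mashed banana: 10 oz × 5/6 × 28.35 g/oz ÷ 232 g/cup ≈ 1.0 cup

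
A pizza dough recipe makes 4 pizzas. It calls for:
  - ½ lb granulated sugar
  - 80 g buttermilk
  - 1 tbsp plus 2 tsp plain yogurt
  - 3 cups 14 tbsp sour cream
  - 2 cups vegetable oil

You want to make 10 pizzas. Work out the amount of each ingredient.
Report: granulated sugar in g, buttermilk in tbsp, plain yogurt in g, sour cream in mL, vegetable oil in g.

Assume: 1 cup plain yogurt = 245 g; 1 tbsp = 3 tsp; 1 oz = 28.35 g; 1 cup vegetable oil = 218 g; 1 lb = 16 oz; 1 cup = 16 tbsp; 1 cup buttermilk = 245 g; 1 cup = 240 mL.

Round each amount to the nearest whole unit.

granulated sugar: 567 g; buttermilk: 13 tbsp; plain yogurt: 64 g; sour cream: 2325 mL; vegetable oil: 1090 g

Scaling factor: 10/4 = 5/2 = 2.5.
granulated sugar: 0.5 lb × 5/2 × 16 oz/lb × 28.35 g/oz = 567 g
buttermilk: 80 g × 5/2 ÷ 245 g/cup × 16 tbsp/cup ≈ 13 tbsp
plain yogurt: (1 tbsp + 2 tsp = 5/3 tbsp) × 5/2 ÷ 16 tbsp/cup × 245 g/cup ≈ 64 g
sour cream: (3 cup + 14 tbsp = 3.875 cup) × 5/2 × 240 mL/cup = 2325 mL
vegetable oil: 2 cup × 5/2 × 218 g/cup = 1090 g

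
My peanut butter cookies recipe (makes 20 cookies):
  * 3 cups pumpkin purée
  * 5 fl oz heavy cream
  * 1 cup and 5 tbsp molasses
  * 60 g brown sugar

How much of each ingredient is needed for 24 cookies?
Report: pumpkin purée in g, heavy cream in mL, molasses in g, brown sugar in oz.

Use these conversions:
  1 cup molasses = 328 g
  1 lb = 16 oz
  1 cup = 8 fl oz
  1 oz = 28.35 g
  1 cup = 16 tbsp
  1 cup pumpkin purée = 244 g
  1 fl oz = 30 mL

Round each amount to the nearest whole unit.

Scaling factor: 24/20 = 6/5 = 1.2.
pumpkin purée: 3 cup × 6/5 × 244 g/cup ≈ 878 g
heavy cream: 5 fl oz × 6/5 × 30 mL/fl oz = 180 mL
molasses: (1 cup + 5 tbsp = 1.3125 cup) × 6/5 × 328 g/cup ≈ 517 g
brown sugar: 60 g × 6/5 ÷ 28.35 g/oz ≈ 3 oz

pumpkin purée: 878 g; heavy cream: 180 mL; molasses: 517 g; brown sugar: 3 oz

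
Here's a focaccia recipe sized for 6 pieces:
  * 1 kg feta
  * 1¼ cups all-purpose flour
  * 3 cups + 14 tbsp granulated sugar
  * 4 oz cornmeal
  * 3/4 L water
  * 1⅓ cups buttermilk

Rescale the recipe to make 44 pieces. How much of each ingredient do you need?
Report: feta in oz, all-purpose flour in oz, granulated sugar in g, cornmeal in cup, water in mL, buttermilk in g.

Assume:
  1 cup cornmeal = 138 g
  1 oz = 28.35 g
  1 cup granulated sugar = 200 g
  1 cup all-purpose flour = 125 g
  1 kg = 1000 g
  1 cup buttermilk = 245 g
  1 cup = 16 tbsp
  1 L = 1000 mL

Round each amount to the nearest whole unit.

feta: 259 oz; all-purpose flour: 40 oz; granulated sugar: 5683 g; cornmeal: 6 cup; water: 5500 mL; buttermilk: 2396 g

Scaling factor: 44/6 = 22/3.
feta: 1 kg × 22/3 × 1000 g/kg ÷ 28.35 g/oz ≈ 259 oz
all-purpose flour: 1.25 cup × 22/3 × 125 g/cup ÷ 28.35 g/oz ≈ 40 oz
granulated sugar: (3 cup + 14 tbsp = 3.875 cup) × 22/3 × 200 g/cup ≈ 5683 g
cornmeal: 4 oz × 22/3 × 28.35 g/oz ÷ 138 g/cup ≈ 6 cup
water: 0.75 L × 22/3 × 1000 mL/L = 5500 mL
buttermilk: 4/3 cup × 22/3 × 245 g/cup ≈ 2396 g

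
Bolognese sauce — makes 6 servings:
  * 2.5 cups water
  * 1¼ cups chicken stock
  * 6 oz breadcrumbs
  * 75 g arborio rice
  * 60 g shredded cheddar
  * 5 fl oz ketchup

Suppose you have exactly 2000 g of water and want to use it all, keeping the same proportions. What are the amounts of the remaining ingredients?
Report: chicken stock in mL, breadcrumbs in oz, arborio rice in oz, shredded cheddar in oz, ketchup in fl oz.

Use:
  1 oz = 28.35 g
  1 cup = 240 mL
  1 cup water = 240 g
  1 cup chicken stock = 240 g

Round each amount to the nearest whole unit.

chicken stock: 1000 mL; breadcrumbs: 20 oz; arborio rice: 9 oz; shredded cheddar: 7 oz; ketchup: 17 fl oz

The original recipe has 600 g of water, so the scaling factor is 2000 ÷ 600 = 10/3.
chicken stock: 1.25 cup × 10/3 × 240 mL/cup = 1000 mL
breadcrumbs: 6 oz × 10/3 = 20 oz
arborio rice: 75 g × 10/3 ÷ 28.35 g/oz ≈ 9 oz
shredded cheddar: 60 g × 10/3 ÷ 28.35 g/oz ≈ 7 oz
ketchup: 5 fl oz × 10/3 ≈ 17 fl oz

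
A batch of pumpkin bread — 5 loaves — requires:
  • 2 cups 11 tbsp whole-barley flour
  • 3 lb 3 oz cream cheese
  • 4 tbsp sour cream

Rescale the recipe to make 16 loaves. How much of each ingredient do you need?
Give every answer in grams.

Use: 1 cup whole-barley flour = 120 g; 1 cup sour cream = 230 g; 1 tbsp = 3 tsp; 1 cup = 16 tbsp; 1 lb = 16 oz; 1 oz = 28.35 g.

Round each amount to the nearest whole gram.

whole-barley flour: 1032 g; cream cheese: 4627 g; sour cream: 184 g

Scaling factor: 16/5 = 3.2.
whole-barley flour: (2 cup + 11 tbsp = 2.6875 cup) × 16/5 × 120 g/cup = 1032 g
cream cheese: (3 lb + 3 oz = 3.1875 lb) × 16/5 × 16 oz/lb × 28.35 g/oz ≈ 4627 g
sour cream: 4 tbsp × 16/5 ÷ 16 tbsp/cup × 230 g/cup = 184 g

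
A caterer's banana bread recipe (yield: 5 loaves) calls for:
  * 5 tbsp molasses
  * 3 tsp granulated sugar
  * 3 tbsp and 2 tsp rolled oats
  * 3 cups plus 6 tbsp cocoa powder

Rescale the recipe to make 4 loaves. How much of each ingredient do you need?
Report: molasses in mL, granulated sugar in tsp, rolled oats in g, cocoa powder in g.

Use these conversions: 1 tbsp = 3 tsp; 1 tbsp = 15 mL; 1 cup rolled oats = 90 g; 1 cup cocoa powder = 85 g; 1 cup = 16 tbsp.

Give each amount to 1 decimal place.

Scaling factor: 4/5 = 0.8.
molasses: 5 tbsp × 4/5 × 15 mL/tbsp = 60.0 mL
granulated sugar: 3 tsp × 4/5 = 2.4 tsp
rolled oats: (3 tbsp + 2 tsp = 11/3 tbsp) × 4/5 ÷ 16 tbsp/cup × 90 g/cup = 16.5 g
cocoa powder: (3 cup + 6 tbsp = 3.375 cup) × 4/5 × 85 g/cup = 229.5 g

molasses: 60.0 mL; granulated sugar: 2.4 tsp; rolled oats: 16.5 g; cocoa powder: 229.5 g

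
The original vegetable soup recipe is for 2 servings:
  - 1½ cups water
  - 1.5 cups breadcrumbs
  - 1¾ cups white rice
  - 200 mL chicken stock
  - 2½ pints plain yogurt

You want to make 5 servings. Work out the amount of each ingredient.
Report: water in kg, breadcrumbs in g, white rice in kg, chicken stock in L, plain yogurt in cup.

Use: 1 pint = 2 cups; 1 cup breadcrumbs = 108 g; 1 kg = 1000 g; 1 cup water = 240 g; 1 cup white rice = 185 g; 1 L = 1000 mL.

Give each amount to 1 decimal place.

Scaling factor: 5/2 = 2.5.
water: 1.5 cup × 5/2 × 240 g/cup ÷ 1000 g/kg = 0.9 kg
breadcrumbs: 1.5 cup × 5/2 × 108 g/cup = 405.0 g
white rice: 1.75 cup × 5/2 × 185 g/cup ÷ 1000 g/kg ≈ 0.8 kg
chicken stock: 200 mL × 5/2 ÷ 1000 mL/L = 0.5 L
plain yogurt: 2.5 pint × 5/2 × 2 cup/pint = 12.5 cup

water: 0.9 kg; breadcrumbs: 405.0 g; white rice: 0.8 kg; chicken stock: 0.5 L; plain yogurt: 12.5 cup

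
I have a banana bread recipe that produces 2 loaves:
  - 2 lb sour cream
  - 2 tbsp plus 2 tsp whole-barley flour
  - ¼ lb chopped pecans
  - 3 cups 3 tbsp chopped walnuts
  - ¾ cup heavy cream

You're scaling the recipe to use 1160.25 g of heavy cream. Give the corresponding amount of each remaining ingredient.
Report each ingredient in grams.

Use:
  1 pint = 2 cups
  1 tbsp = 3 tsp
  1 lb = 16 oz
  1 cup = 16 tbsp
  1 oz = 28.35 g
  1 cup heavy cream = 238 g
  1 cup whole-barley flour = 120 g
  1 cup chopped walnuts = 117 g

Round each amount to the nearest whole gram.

sour cream: 5897 g; whole-barley flour: 130 g; chopped pecans: 737 g; chopped walnuts: 2424 g

The original recipe has 178.5 g of heavy cream, so the scaling factor is 1160.25 ÷ 178.5 = 13/2 = 6.5.
sour cream: 2 lb × 13/2 × 16 oz/lb × 28.35 g/oz ≈ 5897 g
whole-barley flour: (2 tbsp + 2 tsp = 8/3 tbsp) × 13/2 ÷ 16 tbsp/cup × 120 g/cup = 130 g
chopped pecans: 0.25 lb × 13/2 × 16 oz/lb × 28.35 g/oz ≈ 737 g
chopped walnuts: (3 cup + 3 tbsp = 3.1875 cup) × 13/2 × 117 g/cup ≈ 2424 g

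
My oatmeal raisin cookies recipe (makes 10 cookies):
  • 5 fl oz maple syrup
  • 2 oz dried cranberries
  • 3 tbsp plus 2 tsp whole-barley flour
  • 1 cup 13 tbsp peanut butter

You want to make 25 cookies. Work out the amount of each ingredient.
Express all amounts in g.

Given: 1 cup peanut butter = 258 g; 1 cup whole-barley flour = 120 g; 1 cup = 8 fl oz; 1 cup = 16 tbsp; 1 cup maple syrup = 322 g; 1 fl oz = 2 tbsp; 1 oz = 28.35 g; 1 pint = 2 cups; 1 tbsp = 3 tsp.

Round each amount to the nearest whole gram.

Scaling factor: 25/10 = 5/2 = 2.5.
maple syrup: 5 fl oz × 5/2 ÷ 8 fl oz/cup × 322 g/cup ≈ 503 g
dried cranberries: 2 oz × 5/2 × 28.35 g/oz ≈ 142 g
whole-barley flour: (3 tbsp + 2 tsp = 11/3 tbsp) × 5/2 ÷ 16 tbsp/cup × 120 g/cup ≈ 69 g
peanut butter: (1 cup + 13 tbsp = 1.8125 cup) × 5/2 × 258 g/cup ≈ 1169 g

maple syrup: 503 g; dried cranberries: 142 g; whole-barley flour: 69 g; peanut butter: 1169 g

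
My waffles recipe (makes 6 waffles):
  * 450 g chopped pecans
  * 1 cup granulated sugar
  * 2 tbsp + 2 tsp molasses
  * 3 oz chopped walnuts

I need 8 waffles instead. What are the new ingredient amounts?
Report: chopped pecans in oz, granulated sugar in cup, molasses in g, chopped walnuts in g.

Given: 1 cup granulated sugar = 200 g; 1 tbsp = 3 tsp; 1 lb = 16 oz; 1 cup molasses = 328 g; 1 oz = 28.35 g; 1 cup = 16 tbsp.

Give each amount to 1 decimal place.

Scaling factor: 8/6 = 4/3.
chopped pecans: 450 g × 4/3 ÷ 28.35 g/oz ≈ 21.2 oz
granulated sugar: 1 cup × 4/3 ≈ 1.3 cup
molasses: (2 tbsp + 2 tsp = 8/3 tbsp) × 4/3 ÷ 16 tbsp/cup × 328 g/cup ≈ 72.9 g
chopped walnuts: 3 oz × 4/3 × 28.35 g/oz = 113.4 g

chopped pecans: 21.2 oz; granulated sugar: 1.3 cup; molasses: 72.9 g; chopped walnuts: 113.4 g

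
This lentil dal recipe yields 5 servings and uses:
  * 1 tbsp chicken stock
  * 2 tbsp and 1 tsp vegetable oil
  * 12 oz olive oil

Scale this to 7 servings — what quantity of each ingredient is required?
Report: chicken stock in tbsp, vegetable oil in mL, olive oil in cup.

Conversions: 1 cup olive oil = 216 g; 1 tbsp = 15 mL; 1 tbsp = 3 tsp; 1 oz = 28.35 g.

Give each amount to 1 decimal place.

chicken stock: 1.4 tbsp; vegetable oil: 49.0 mL; olive oil: 2.2 cup

Scaling factor: 7/5 = 1.4.
chicken stock: 1 tbsp × 7/5 = 1.4 tbsp
vegetable oil: (2 tbsp + 1 tsp = 7/3 tbsp) × 7/5 × 15 mL/tbsp = 49.0 mL
olive oil: 12 oz × 7/5 × 28.35 g/oz ÷ 216 g/cup ≈ 2.2 cup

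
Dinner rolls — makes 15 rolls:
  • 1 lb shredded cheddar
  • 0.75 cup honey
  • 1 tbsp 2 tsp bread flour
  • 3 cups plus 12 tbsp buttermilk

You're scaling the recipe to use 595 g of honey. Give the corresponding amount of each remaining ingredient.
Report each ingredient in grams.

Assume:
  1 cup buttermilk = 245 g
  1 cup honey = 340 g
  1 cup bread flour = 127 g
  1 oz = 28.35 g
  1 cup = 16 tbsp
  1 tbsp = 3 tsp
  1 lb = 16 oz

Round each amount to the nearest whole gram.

shredded cheddar: 1058 g; bread flour: 31 g; buttermilk: 2144 g

The original recipe has 255 g of honey, so the scaling factor is 595 ÷ 255 = 7/3.
shredded cheddar: 1 lb × 7/3 × 16 oz/lb × 28.35 g/oz ≈ 1058 g
bread flour: (1 tbsp + 2 tsp = 5/3 tbsp) × 7/3 ÷ 16 tbsp/cup × 127 g/cup ≈ 31 g
buttermilk: (3 cup + 12 tbsp = 3.75 cup) × 7/3 × 245 g/cup ≈ 2144 g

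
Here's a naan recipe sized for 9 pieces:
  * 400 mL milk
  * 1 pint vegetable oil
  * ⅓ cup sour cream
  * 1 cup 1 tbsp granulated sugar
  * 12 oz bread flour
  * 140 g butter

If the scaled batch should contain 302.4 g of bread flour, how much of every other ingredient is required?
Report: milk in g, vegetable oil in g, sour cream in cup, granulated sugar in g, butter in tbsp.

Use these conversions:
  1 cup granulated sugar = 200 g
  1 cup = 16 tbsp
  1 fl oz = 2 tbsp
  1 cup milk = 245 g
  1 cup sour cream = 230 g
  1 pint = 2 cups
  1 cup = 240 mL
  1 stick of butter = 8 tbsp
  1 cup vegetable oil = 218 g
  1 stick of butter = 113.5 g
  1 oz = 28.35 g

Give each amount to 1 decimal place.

The original recipe has 340.2 g of bread flour, so the scaling factor is 302.4 ÷ 340.2 = 8/9.
milk: 400 mL × 8/9 ÷ 240 mL/cup × 245 g/cup ≈ 363.0 g
vegetable oil: 1 pint × 8/9 × 2 cup/pint × 218 g/cup ≈ 387.6 g
sour cream: 1/3 cup × 8/9 ≈ 0.3 cup
granulated sugar: (1 cup + 1 tbsp = 1.0625 cup) × 8/9 × 200 g/cup ≈ 188.9 g
butter: 140 g × 8/9 ÷ 113.5 g/stick × 8 tbsp/stick ≈ 8.8 tbsp

milk: 363.0 g; vegetable oil: 387.6 g; sour cream: 0.3 cup; granulated sugar: 188.9 g; butter: 8.8 tbsp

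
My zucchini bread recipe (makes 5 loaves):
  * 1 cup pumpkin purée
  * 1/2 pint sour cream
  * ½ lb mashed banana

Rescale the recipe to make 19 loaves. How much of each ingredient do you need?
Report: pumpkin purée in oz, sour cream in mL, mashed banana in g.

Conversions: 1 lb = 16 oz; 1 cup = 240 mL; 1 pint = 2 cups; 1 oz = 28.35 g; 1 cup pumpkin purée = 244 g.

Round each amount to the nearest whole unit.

pumpkin purée: 33 oz; sour cream: 912 mL; mashed banana: 862 g

Scaling factor: 19/5 = 3.8.
pumpkin purée: 1 cup × 19/5 × 244 g/cup ÷ 28.35 g/oz ≈ 33 oz
sour cream: 0.5 pint × 19/5 × 2 cup/pint × 240 mL/cup = 912 mL
mashed banana: 0.5 lb × 19/5 × 16 oz/lb × 28.35 g/oz ≈ 862 g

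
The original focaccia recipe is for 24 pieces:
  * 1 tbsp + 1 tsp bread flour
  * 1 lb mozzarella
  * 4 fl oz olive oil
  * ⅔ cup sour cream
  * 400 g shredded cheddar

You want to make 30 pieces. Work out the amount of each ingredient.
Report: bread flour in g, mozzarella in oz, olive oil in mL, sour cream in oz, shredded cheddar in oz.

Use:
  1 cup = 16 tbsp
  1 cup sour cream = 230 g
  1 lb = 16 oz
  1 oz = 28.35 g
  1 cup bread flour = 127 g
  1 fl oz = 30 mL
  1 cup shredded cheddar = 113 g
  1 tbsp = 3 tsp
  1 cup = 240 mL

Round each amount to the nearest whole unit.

Scaling factor: 30/24 = 5/4 = 1.25.
bread flour: (1 tbsp + 1 tsp = 4/3 tbsp) × 5/4 ÷ 16 tbsp/cup × 127 g/cup ≈ 13 g
mozzarella: 1 lb × 5/4 × 16 oz/lb = 20 oz
olive oil: 4 fl oz × 5/4 × 30 mL/fl oz = 150 mL
sour cream: 2/3 cup × 5/4 × 230 g/cup ÷ 28.35 g/oz ≈ 7 oz
shredded cheddar: 400 g × 5/4 ÷ 28.35 g/oz ≈ 18 oz

bread flour: 13 g; mozzarella: 20 oz; olive oil: 150 mL; sour cream: 7 oz; shredded cheddar: 18 oz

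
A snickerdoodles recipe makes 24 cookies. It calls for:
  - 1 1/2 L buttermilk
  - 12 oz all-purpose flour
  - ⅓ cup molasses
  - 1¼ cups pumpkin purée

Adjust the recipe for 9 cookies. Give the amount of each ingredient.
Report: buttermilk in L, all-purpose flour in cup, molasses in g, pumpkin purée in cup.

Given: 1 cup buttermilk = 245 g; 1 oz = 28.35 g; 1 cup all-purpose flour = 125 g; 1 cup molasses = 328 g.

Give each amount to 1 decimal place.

buttermilk: 0.6 L; all-purpose flour: 1.0 cup; molasses: 41.0 g; pumpkin purée: 0.5 cup

Scaling factor: 9/24 = 3/8 = 0.375.
buttermilk: 1.5 L × 3/8 ≈ 0.6 L
all-purpose flour: 12 oz × 3/8 × 28.35 g/oz ÷ 125 g/cup ≈ 1.0 cup
molasses: 1/3 cup × 3/8 × 328 g/cup = 41.0 g
pumpkin purée: 1.25 cup × 3/8 ≈ 0.5 cup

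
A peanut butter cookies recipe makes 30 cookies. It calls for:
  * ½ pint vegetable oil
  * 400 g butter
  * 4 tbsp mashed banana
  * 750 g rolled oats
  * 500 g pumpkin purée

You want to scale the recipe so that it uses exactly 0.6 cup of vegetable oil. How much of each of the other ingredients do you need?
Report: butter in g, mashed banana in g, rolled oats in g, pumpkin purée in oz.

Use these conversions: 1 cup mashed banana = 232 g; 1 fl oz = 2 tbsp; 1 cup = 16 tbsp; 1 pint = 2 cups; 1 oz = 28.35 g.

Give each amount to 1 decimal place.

The original recipe has 1 cup of vegetable oil, so the scaling factor is 0.6 ÷ 1 = 3/5 = 0.6.
butter: 400 g × 3/5 = 240.0 g
mashed banana: 4 tbsp × 3/5 ÷ 16 tbsp/cup × 232 g/cup = 34.8 g
rolled oats: 750 g × 3/5 = 450.0 g
pumpkin purée: 500 g × 3/5 ÷ 28.35 g/oz ≈ 10.6 oz

butter: 240.0 g; mashed banana: 34.8 g; rolled oats: 450.0 g; pumpkin purée: 10.6 oz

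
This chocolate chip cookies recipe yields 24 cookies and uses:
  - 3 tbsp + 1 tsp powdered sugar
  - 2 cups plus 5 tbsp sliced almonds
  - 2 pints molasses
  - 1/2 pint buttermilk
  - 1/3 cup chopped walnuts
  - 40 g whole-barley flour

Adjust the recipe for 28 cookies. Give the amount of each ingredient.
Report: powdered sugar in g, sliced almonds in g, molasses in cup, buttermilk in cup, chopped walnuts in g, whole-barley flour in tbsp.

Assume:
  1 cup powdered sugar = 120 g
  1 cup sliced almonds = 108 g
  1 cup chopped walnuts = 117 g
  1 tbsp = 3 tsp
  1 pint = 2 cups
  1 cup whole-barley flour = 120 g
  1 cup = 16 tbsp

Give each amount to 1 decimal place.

Scaling factor: 28/24 = 7/6.
powdered sugar: (3 tbsp + 1 tsp = 10/3 tbsp) × 7/6 ÷ 16 tbsp/cup × 120 g/cup ≈ 29.2 g
sliced almonds: (2 cup + 5 tbsp = 2.3125 cup) × 7/6 × 108 g/cup ≈ 291.4 g
molasses: 2 pint × 7/6 × 2 cup/pint ≈ 4.7 cup
buttermilk: 0.5 pint × 7/6 × 2 cup/pint ≈ 1.2 cup
chopped walnuts: 1/3 cup × 7/6 × 117 g/cup = 45.5 g
whole-barley flour: 40 g × 7/6 ÷ 120 g/cup × 16 tbsp/cup ≈ 6.2 tbsp

powdered sugar: 29.2 g; sliced almonds: 291.4 g; molasses: 4.7 cup; buttermilk: 1.2 cup; chopped walnuts: 45.5 g; whole-barley flour: 6.2 tbsp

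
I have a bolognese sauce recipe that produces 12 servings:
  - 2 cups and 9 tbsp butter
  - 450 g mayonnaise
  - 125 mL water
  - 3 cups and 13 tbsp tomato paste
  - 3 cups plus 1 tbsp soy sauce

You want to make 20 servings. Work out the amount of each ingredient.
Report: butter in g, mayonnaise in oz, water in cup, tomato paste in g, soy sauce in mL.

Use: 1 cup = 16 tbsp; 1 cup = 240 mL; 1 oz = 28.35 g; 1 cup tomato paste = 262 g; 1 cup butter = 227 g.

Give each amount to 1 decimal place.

butter: 969.5 g; mayonnaise: 26.5 oz; water: 0.9 cup; tomato paste: 1664.8 g; soy sauce: 1225.0 mL

Scaling factor: 20/12 = 5/3.
butter: (2 cup + 9 tbsp = 2.5625 cup) × 5/3 × 227 g/cup ≈ 969.5 g
mayonnaise: 450 g × 5/3 ÷ 28.35 g/oz ≈ 26.5 oz
water: 125 mL × 5/3 ÷ 240 mL/cup ≈ 0.9 cup
tomato paste: (3 cup + 13 tbsp = 3.8125 cup) × 5/3 × 262 g/cup ≈ 1664.8 g
soy sauce: (3 cup + 1 tbsp = 3.0625 cup) × 5/3 × 240 mL/cup = 1225.0 mL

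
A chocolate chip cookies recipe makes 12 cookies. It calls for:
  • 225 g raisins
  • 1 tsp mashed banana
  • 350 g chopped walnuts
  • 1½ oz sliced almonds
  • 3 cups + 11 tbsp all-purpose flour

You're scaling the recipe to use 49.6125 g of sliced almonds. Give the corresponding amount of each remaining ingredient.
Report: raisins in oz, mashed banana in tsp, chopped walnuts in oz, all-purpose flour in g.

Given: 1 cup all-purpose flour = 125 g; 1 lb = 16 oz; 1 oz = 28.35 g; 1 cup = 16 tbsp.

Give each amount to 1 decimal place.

raisins: 9.3 oz; mashed banana: 1.2 tsp; chopped walnuts: 14.4 oz; all-purpose flour: 537.8 g

The original recipe has 42.525 g of sliced almonds, so the scaling factor is 49.6125 ÷ 42.525 = 7/6.
raisins: 225 g × 7/6 ÷ 28.35 g/oz ≈ 9.3 oz
mashed banana: 1 tsp × 7/6 ≈ 1.2 tsp
chopped walnuts: 350 g × 7/6 ÷ 28.35 g/oz ≈ 14.4 oz
all-purpose flour: (3 cup + 11 tbsp = 3.6875 cup) × 7/6 × 125 g/cup ≈ 537.8 g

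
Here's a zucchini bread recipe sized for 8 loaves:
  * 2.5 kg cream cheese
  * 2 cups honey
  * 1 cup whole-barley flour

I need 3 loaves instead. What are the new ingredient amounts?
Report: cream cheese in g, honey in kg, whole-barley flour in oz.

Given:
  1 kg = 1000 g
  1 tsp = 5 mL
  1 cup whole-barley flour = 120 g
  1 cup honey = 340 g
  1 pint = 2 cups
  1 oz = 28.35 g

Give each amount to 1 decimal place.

cream cheese: 937.5 g; honey: 0.3 kg; whole-barley flour: 1.6 oz

Scaling factor: 3/8 = 0.375.
cream cheese: 2.5 kg × 3/8 × 1000 g/kg = 937.5 g
honey: 2 cup × 3/8 × 340 g/cup ÷ 1000 g/kg ≈ 0.3 kg
whole-barley flour: 1 cup × 3/8 × 120 g/cup ÷ 28.35 g/oz ≈ 1.6 oz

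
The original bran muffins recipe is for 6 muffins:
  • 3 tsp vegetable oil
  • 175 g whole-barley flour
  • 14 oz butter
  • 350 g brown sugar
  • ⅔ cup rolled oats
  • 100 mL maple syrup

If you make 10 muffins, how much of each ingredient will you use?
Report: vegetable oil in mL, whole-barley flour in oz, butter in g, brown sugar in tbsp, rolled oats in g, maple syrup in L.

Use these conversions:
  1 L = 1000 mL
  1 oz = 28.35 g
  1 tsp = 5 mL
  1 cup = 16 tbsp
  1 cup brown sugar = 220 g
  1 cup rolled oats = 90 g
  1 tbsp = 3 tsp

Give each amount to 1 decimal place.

Scaling factor: 10/6 = 5/3.
vegetable oil: 3 tsp × 5/3 × 5 mL/tsp = 25.0 mL
whole-barley flour: 175 g × 5/3 ÷ 28.35 g/oz ≈ 10.3 oz
butter: 14 oz × 5/3 × 28.35 g/oz = 661.5 g
brown sugar: 350 g × 5/3 ÷ 220 g/cup × 16 tbsp/cup ≈ 42.4 tbsp
rolled oats: 2/3 cup × 5/3 × 90 g/cup = 100.0 g
maple syrup: 100 mL × 5/3 ÷ 1000 mL/L ≈ 0.2 L

vegetable oil: 25.0 mL; whole-barley flour: 10.3 oz; butter: 661.5 g; brown sugar: 42.4 tbsp; rolled oats: 100.0 g; maple syrup: 0.2 L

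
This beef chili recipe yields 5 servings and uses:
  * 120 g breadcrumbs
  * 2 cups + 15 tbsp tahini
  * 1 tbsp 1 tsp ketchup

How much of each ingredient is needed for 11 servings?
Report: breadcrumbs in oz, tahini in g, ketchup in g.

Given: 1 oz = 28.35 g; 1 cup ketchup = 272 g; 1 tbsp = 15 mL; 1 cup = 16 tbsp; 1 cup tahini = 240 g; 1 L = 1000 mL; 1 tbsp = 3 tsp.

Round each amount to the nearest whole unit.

Scaling factor: 11/5 = 2.2.
breadcrumbs: 120 g × 11/5 ÷ 28.35 g/oz ≈ 9 oz
tahini: (2 cup + 15 tbsp = 2.9375 cup) × 11/5 × 240 g/cup = 1551 g
ketchup: (1 tbsp + 1 tsp = 4/3 tbsp) × 11/5 ÷ 16 tbsp/cup × 272 g/cup ≈ 50 g

breadcrumbs: 9 oz; tahini: 1551 g; ketchup: 50 g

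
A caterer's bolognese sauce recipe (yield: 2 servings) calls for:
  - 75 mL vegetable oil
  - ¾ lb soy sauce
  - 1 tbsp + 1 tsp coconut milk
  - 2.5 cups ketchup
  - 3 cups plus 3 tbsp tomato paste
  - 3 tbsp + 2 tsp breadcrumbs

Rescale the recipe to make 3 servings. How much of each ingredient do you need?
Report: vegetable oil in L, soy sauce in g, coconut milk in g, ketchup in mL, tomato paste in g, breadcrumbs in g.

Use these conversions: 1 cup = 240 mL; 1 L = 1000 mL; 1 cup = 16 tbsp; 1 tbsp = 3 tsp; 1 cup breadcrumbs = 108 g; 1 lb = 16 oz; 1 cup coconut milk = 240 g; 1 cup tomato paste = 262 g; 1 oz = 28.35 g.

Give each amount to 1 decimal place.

Scaling factor: 3/2 = 1.5.
vegetable oil: 75 mL × 3/2 ÷ 1000 mL/L ≈ 0.1 L
soy sauce: 0.75 lb × 3/2 × 16 oz/lb × 28.35 g/oz = 510.3 g
coconut milk: (1 tbsp + 1 tsp = 4/3 tbsp) × 3/2 ÷ 16 tbsp/cup × 240 g/cup = 30.0 g
ketchup: 2.5 cup × 3/2 × 240 mL/cup = 900.0 mL
tomato paste: (3 cup + 3 tbsp = 3.1875 cup) × 3/2 × 262 g/cup ≈ 1252.7 g
breadcrumbs: (3 tbsp + 2 tsp = 11/3 tbsp) × 3/2 ÷ 16 tbsp/cup × 108 g/cup ≈ 37.1 g

vegetable oil: 0.1 L; soy sauce: 510.3 g; coconut milk: 30.0 g; ketchup: 900.0 mL; tomato paste: 1252.7 g; breadcrumbs: 37.1 g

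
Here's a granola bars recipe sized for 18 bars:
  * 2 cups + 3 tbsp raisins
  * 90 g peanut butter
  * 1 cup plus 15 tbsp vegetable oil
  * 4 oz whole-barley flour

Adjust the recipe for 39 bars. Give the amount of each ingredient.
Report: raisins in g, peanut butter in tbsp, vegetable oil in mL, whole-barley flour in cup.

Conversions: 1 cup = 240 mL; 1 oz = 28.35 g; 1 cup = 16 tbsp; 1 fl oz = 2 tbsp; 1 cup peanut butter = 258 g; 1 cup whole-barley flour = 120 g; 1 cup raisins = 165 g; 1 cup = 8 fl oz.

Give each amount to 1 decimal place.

Scaling factor: 39/18 = 13/6.
raisins: (2 cup + 3 tbsp = 2.1875 cup) × 13/6 × 165 g/cup ≈ 782.0 g
peanut butter: 90 g × 13/6 ÷ 258 g/cup × 16 tbsp/cup ≈ 12.1 tbsp
vegetable oil: (1 cup + 15 tbsp = 1.9375 cup) × 13/6 × 240 mL/cup = 1007.5 mL
whole-barley flour: 4 oz × 13/6 × 28.35 g/oz ÷ 120 g/cup ≈ 2.0 cup

raisins: 782.0 g; peanut butter: 12.1 tbsp; vegetable oil: 1007.5 mL; whole-barley flour: 2.0 cup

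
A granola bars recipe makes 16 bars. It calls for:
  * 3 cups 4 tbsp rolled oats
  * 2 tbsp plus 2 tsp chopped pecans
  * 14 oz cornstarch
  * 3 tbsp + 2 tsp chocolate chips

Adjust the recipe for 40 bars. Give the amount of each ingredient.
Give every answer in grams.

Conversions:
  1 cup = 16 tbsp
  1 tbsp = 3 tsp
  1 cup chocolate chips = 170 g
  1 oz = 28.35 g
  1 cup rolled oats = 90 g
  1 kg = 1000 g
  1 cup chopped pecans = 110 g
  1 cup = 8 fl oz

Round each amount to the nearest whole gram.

rolled oats: 731 g; chopped pecans: 46 g; cornstarch: 992 g; chocolate chips: 97 g

Scaling factor: 40/16 = 5/2 = 2.5.
rolled oats: (3 cup + 4 tbsp = 3.25 cup) × 5/2 × 90 g/cup ≈ 731 g
chopped pecans: (2 tbsp + 2 tsp = 8/3 tbsp) × 5/2 ÷ 16 tbsp/cup × 110 g/cup ≈ 46 g
cornstarch: 14 oz × 5/2 × 28.35 g/oz ≈ 992 g
chocolate chips: (3 tbsp + 2 tsp = 11/3 tbsp) × 5/2 ÷ 16 tbsp/cup × 170 g/cup ≈ 97 g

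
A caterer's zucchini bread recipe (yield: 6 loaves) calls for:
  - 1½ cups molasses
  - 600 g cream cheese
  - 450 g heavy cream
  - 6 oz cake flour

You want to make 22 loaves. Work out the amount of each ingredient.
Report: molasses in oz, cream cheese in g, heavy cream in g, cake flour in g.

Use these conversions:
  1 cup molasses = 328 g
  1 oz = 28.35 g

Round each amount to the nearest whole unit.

Scaling factor: 22/6 = 11/3.
molasses: 1.5 cup × 11/3 × 328 g/cup ÷ 28.35 g/oz ≈ 64 oz
cream cheese: 600 g × 11/3 = 2200 g
heavy cream: 450 g × 11/3 = 1650 g
cake flour: 6 oz × 11/3 × 28.35 g/oz ≈ 624 g

molasses: 64 oz; cream cheese: 2200 g; heavy cream: 1650 g; cake flour: 624 g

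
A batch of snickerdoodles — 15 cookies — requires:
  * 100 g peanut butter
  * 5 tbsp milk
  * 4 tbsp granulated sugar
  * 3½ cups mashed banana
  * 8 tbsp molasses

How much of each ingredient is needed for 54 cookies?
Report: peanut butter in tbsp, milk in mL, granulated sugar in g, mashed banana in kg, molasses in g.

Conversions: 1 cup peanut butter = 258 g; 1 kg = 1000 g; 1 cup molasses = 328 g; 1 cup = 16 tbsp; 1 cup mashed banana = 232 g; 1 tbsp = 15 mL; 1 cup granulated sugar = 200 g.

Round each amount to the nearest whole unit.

Scaling factor: 54/15 = 18/5 = 3.6.
peanut butter: 100 g × 18/5 ÷ 258 g/cup × 16 tbsp/cup ≈ 22 tbsp
milk: 5 tbsp × 18/5 × 15 mL/tbsp = 270 mL
granulated sugar: 4 tbsp × 18/5 ÷ 16 tbsp/cup × 200 g/cup = 180 g
mashed banana: 3.5 cup × 18/5 × 232 g/cup ÷ 1000 g/kg ≈ 3 kg
molasses: 8 tbsp × 18/5 ÷ 16 tbsp/cup × 328 g/cup ≈ 590 g

peanut butter: 22 tbsp; milk: 270 mL; granulated sugar: 180 g; mashed banana: 3 kg; molasses: 590 g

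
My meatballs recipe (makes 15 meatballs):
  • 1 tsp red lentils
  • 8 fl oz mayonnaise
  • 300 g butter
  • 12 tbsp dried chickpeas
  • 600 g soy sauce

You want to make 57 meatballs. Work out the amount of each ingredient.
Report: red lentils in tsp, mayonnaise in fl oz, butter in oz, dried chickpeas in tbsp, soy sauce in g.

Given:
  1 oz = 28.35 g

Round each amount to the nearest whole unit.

red lentils: 4 tsp; mayonnaise: 30 fl oz; butter: 40 oz; dried chickpeas: 46 tbsp; soy sauce: 2280 g

Scaling factor: 57/15 = 19/5 = 3.8.
red lentils: 1 tsp × 19/5 ≈ 4 tsp
mayonnaise: 8 fl oz × 19/5 ≈ 30 fl oz
butter: 300 g × 19/5 ÷ 28.35 g/oz ≈ 40 oz
dried chickpeas: 12 tbsp × 19/5 ≈ 46 tbsp
soy sauce: 600 g × 19/5 = 2280 g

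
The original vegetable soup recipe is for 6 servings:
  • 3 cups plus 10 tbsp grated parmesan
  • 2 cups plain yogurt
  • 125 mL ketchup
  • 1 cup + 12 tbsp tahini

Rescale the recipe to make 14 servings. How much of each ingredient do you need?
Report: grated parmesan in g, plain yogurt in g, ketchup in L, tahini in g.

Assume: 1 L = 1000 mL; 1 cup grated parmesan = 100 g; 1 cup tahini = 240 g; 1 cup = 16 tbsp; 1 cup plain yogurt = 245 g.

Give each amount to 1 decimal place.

Scaling factor: 14/6 = 7/3.
grated parmesan: (3 cup + 10 tbsp = 3.625 cup) × 7/3 × 100 g/cup ≈ 845.8 g
plain yogurt: 2 cup × 7/3 × 245 g/cup ≈ 1143.3 g
ketchup: 125 mL × 7/3 ÷ 1000 mL/L ≈ 0.3 L
tahini: (1 cup + 12 tbsp = 1.75 cup) × 7/3 × 240 g/cup = 980.0 g

grated parmesan: 845.8 g; plain yogurt: 1143.3 g; ketchup: 0.3 L; tahini: 980.0 g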